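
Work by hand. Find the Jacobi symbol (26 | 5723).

-1

Pull out 2: since 5723 ≡ 3 (mod 8), (2/5723) = -1.
Reciprocity: 13 ≡ 1 and 5723 ≡ 3 (mod 4), so (13/5723) = +(5723/13).
Reduce top mod 13: now compute (3/13).
Reciprocity: 3 ≡ 3 and 13 ≡ 1 (mod 4), so (3/13) = +(13/3).
Reduce top mod 3: now compute (1/3).
Reached (1/3) = 1. Collecting the sign flips along the way, the symbol is -1.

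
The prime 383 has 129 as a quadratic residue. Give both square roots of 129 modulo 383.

106, 277

Since 383 ≡ 3 (mod 4), a square root of 129 is 129^((383+1)/4) = 129^96 mod 383.
Repeated squaring: 129^2≡172, 129^4≡93, 129^8≡223, 129^16≡322, 129^32≡274, 129^64≡8 (mod 383).
129^96 = 129^(64+32) ≡ 277 (mod 383).
Check: 277² = 76729 ≡ 129 (mod 383). The two roots are 106 and 277.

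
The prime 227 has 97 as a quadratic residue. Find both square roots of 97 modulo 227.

18, 209

Since 227 ≡ 3 (mod 4), a square root of 97 is 97^((227+1)/4) = 97^57 mod 227.
Repeated squaring: 97^2≡102, 97^4≡189, 97^8≡82, 97^16≡141, 97^32≡132 (mod 227).
97^57 = 97^(32+16+8+1) ≡ 209 (mod 227).
Check: 209² = 43681 ≡ 97 (mod 227). The two roots are 18 and 209.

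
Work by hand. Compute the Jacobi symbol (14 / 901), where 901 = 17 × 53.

Pull out 2: since 901 ≡ 5 (mod 8), (2/901) = -1.
Reciprocity: 7 ≡ 3 and 901 ≡ 1 (mod 4), so (7/901) = +(901/7).
Reduce top mod 7: now compute (5/7).
Reciprocity: 5 ≡ 1 and 7 ≡ 3 (mod 4), so (5/7) = +(7/5).
Reduce top mod 5: now compute (2/5).
Pull out 2: since 5 ≡ 5 (mod 8), (2/5) = -1.
Reached (1/5) = 1. Collecting the sign flips along the way, the symbol is +1.

1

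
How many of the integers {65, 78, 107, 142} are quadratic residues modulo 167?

(65/167) = +1 → QR.
(78/167) = -1 → non-residue.
(107/167) = +1 → QR.
(142/167) = -1 → non-residue.
Total quadratic residues among the 4: 2.

2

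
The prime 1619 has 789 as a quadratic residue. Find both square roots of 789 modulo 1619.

Since 1619 ≡ 3 (mod 4), a square root of 789 is 789^((1619+1)/4) = 789^405 mod 1619.
Repeated squaring: 789^2≡825, 789^4≡645, 789^8≡1561, 789^16≡126, 789^32≡1305, 789^64≡1456, 789^128≡665, 789^256≡238 (mod 1619).
789^405 = 789^(256+128+16+4+1) ≡ 548 (mod 1619).
Check: 548² = 300304 ≡ 789 (mod 1619). The two roots are 548 and 1071.

548, 1071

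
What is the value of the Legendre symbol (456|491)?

1

Pull out 2^3: since 491 ≡ 3 (mod 8), (2/491) = -1, so (2/491)^3 = -1.
Reciprocity: 57 ≡ 1 and 491 ≡ 3 (mod 4), so (57/491) = +(491/57).
Reduce top mod 57: now compute (35/57).
Reciprocity: 35 ≡ 3 and 57 ≡ 1 (mod 4), so (35/57) = +(57/35).
Reduce top mod 35: now compute (22/35).
Pull out 2: since 35 ≡ 3 (mod 8), (2/35) = -1.
Reciprocity: 11 ≡ 3 and 35 ≡ 3 (mod 4), so (11/35) = −(35/11).
Reduce top mod 11: now compute (2/11).
Pull out 2: since 11 ≡ 3 (mod 8), (2/11) = -1.
Reached (1/11) = 1. Collecting the sign flips along the way, the symbol is +1.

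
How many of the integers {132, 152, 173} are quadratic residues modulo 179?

1

(132/179) = -1 → non-residue.
(152/179) = -1 → non-residue.
(173/179) = +1 → QR.
Total quadratic residues among the 3: 1.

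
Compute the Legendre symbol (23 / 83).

1

Euler's criterion: (23/83) ≡ 23^41 (mod 83).
23^2 ≡ 31 (mod 83)
23^4 ≡ 48 (mod 83)
23^8 ≡ 63 (mod 83)
23^16 ≡ 68 (mod 83)
23^32 ≡ 59 (mod 83)
23^41 = 23^(32+8+1) ≡ 1 (mod 83).
Result is 1, so (23/83) = 1.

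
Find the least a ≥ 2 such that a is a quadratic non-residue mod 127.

(2/127) = +1, so 2 is a residue.
(3/127) = −1, so 3 is the smallest positive non-residue mod 127.

3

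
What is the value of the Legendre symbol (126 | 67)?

1

First reduce: 126 ≡ 59 (mod 67).
Reciprocity: 59 ≡ 3 and 67 ≡ 3 (mod 4), so (59/67) = −(67/59).
Reduce top mod 59: now compute (8/59).
Pull out 2^3: since 59 ≡ 3 (mod 8), (2/59) = -1, so (2/59)^3 = -1.
Reached (1/59) = 1. Collecting the sign flips along the way, the symbol is +1.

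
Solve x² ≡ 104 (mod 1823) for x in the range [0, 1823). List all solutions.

Since 1823 ≡ 3 (mod 4), a square root of 104 is 104^((1823+1)/4) = 104^456 mod 1823.
Repeated squaring: 104^2≡1701, 104^4≡300, 104^8≡673, 104^16≡825, 104^32≡646, 104^64≡1672, 104^128≡925, 104^256≡638 (mod 1823).
104^456 = 104^(256+128+64+8) ≡ 1737 (mod 1823).
Check: 1737² = 3017169 ≡ 104 (mod 1823). The two roots are 86 and 1737.

86, 1737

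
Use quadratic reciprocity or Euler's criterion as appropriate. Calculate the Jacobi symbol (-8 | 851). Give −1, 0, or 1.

First reduce: -8 ≡ 843 (mod 851).
Reciprocity: 843 ≡ 3 and 851 ≡ 3 (mod 4), so (843/851) = −(851/843).
Reduce top mod 843: now compute (8/843).
Pull out 2^3: since 843 ≡ 3 (mod 8), (2/843) = -1, so (2/843)^3 = -1.
Reached (1/843) = 1. Collecting the sign flips along the way, the symbol is +1.

1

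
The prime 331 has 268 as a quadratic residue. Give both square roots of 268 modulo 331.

Since 331 ≡ 3 (mod 4), a square root of 268 is 268^((331+1)/4) = 268^83 mod 331.
Repeated squaring: 268^2≡328, 268^4≡9, 268^8≡81, 268^16≡272, 268^32≡171, 268^64≡113 (mod 331).
268^83 = 268^(64+16+2+1) ≡ 54 (mod 331).
Check: 54² = 2916 ≡ 268 (mod 331). The two roots are 54 and 277.

54, 277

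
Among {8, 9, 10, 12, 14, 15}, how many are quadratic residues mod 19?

1

(8/19) = -1 → non-residue.
(9/19) = +1 → QR.
(10/19) = -1 → non-residue.
(12/19) = -1 → non-residue.
(14/19) = -1 → non-residue.
(15/19) = -1 → non-residue.
Total quadratic residues among the 6: 1.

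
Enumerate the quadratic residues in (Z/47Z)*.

1, 2, 3, 4, 6, 7, 8, 9, 12, 14, 16, 17, 18, 21, 24, 25, 27, 28, 32, 34, 36, 37, 42

Square k = 1,…,23 (k and 47−k give the same square):
1²=1, 2²=4, 3²=9, 4²=16, 5²=25, 6²=36, 7²≡2, 8²≡17, 9²≡34, 10²≡6, 11²≡27, 12²≡3, 13²≡28, 14²≡8, 15²≡37, 16²≡21, 17²≡7, 18²≡42, 19²≡32, 20²≡24, 21²≡18, 22²≡14, 23²≡12 (mod 47).
So the quadratic residues mod 47 are {1, 2, 3, 4, 6, 7, 8, 9, 12, 14, 16, 17, 18, 21, 24, 25, 27, 28, 32, 34, 36, 37, 42}.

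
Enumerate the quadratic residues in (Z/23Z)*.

1, 2, 3, 4, 6, 8, 9, 12, 13, 16, 18

Square k = 1,…,11 (k and 23−k give the same square):
1²=1, 2²=4, 3²=9, 4²=16, 5²≡2, 6²≡13, 7²≡3, 8²≡18, 9²≡12, 10²≡8, 11²≡6 (mod 23).
So the quadratic residues mod 23 are {1, 2, 3, 4, 6, 8, 9, 12, 13, 16, 18}.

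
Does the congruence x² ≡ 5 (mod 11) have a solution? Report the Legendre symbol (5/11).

1

Euler's criterion: (5/11) ≡ 5^5 (mod 11).
5^2 ≡ 3 (mod 11)
5^4 ≡ 9 (mod 11)
5^5 = 5^(4+1) ≡ 1 (mod 11).
Result is 1, so (5/11) = 1.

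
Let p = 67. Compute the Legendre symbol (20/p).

Euler's criterion: (20/67) ≡ 20^33 (mod 67).
20^2 ≡ 65 (mod 67)
20^4 ≡ 4 (mod 67)
20^8 ≡ 16 (mod 67)
20^16 ≡ 55 (mod 67)
20^32 ≡ 10 (mod 67)
20^33 = 20^(32+1) ≡ 66 (mod 67).
Result is 66 ≡ −1, so (20/67) = −1.

-1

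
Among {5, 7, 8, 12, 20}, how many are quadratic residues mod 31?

4

(5/31) = +1 → QR.
(7/31) = +1 → QR.
(8/31) = +1 → QR.
(12/31) = -1 → non-residue.
(20/31) = +1 → QR.
Total quadratic residues among the 5: 4.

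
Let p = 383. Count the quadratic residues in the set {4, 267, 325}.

(4/383) = +1 → QR.
(267/383) = -1 → non-residue.
(325/383) = -1 → non-residue.
Total quadratic residues among the 3: 1.

1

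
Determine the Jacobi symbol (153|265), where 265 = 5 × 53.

-1

Reciprocity: 153 ≡ 1 and 265 ≡ 1 (mod 4), so (153/265) = +(265/153).
Reduce top mod 153: now compute (112/153).
Pull out 2^4: since 153 ≡ 1 (mod 8), (2/153) = +1, so (2/153)^4 = +1.
Reciprocity: 7 ≡ 3 and 153 ≡ 1 (mod 4), so (7/153) = +(153/7).
Reduce top mod 7: now compute (6/7).
Pull out 2: since 7 ≡ 7 (mod 8), (2/7) = +1.
Reciprocity: 3 ≡ 3 and 7 ≡ 3 (mod 4), so (3/7) = −(7/3).
Reduce top mod 3: now compute (1/3).
Reached (1/3) = 1. Collecting the sign flips along the way, the symbol is -1.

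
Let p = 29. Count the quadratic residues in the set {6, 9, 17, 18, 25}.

(6/29) = +1 → QR.
(9/29) = +1 → QR.
(17/29) = -1 → non-residue.
(18/29) = -1 → non-residue.
(25/29) = +1 → QR.
Total quadratic residues among the 5: 3.

3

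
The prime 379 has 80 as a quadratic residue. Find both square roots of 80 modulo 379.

156, 223

Since 379 ≡ 3 (mod 4), a square root of 80 is 80^((379+1)/4) = 80^95 mod 379.
Repeated squaring: 80^2≡336, 80^4≡333, 80^8≡221, 80^16≡329, 80^32≡226, 80^64≡290 (mod 379).
80^95 = 80^(64+16+8+4+2+1) ≡ 156 (mod 379).
Check: 156² = 24336 ≡ 80 (mod 379). The two roots are 156 and 223.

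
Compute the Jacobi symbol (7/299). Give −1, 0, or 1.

1

Reciprocity: 7 ≡ 3 and 299 ≡ 3 (mod 4), so (7/299) = −(299/7).
Reduce top mod 7: now compute (5/7).
Reciprocity: 5 ≡ 1 and 7 ≡ 3 (mod 4), so (5/7) = +(7/5).
Reduce top mod 5: now compute (2/5).
Pull out 2: since 5 ≡ 5 (mod 8), (2/5) = -1.
Reached (1/5) = 1. Collecting the sign flips along the way, the symbol is +1.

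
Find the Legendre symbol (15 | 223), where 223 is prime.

1

Euler's criterion: (15/223) ≡ 15^111 (mod 223).
15^2 ≡ 2 (mod 223)
15^4 ≡ 4 (mod 223)
15^8 ≡ 16 (mod 223)
15^16 ≡ 33 (mod 223)
15^32 ≡ 197 (mod 223)
15^64 ≡ 7 (mod 223)
15^111 = 15^(64+32+8+4+2+1) ≡ 1 (mod 223).
Result is 1, so (15/223) = 1.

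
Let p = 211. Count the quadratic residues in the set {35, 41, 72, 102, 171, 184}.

(35/211) = -1 → non-residue.
(41/211) = -1 → non-residue.
(72/211) = -1 → non-residue.
(102/211) = -1 → non-residue.
(171/211) = +1 → QR.
(184/211) = +1 → QR.
Total quadratic residues among the 6: 2.

2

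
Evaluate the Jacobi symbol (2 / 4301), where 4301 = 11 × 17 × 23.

Pull out 2: since 4301 ≡ 5 (mod 8), (2/4301) = -1.
Reached (1/4301) = 1. Collecting the sign flips along the way, the symbol is -1.

-1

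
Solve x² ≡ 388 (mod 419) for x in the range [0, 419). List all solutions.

Since 419 ≡ 3 (mod 4), a square root of 388 is 388^((419+1)/4) = 388^105 mod 419.
Repeated squaring: 388^2≡123, 388^4≡45, 388^8≡349, 388^16≡291, 388^32≡43, 388^64≡173 (mod 419).
388^105 = 388^(64+32+8+1) ≡ 236 (mod 419).
Check: 236² = 55696 ≡ 388 (mod 419). The two roots are 183 and 236.

183, 236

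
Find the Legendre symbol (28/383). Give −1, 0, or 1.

Pull out 2^2: since 383 ≡ 7 (mod 8), (2/383) = +1, so (2/383)^2 = +1.
Reciprocity: 7 ≡ 3 and 383 ≡ 3 (mod 4), so (7/383) = −(383/7).
Reduce top mod 7: now compute (5/7).
Reciprocity: 5 ≡ 1 and 7 ≡ 3 (mod 4), so (5/7) = +(7/5).
Reduce top mod 5: now compute (2/5).
Pull out 2: since 5 ≡ 5 (mod 8), (2/5) = -1.
Reached (1/5) = 1. Collecting the sign flips along the way, the symbol is +1.

1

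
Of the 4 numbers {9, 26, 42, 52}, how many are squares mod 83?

2

(9/83) = +1 → QR.
(26/83) = +1 → QR.
(42/83) = -1 → non-residue.
(52/83) = -1 → non-residue.
Total quadratic residues among the 4: 2.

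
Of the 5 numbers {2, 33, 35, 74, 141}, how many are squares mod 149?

(2/149) = -1 → non-residue.
(33/149) = +1 → QR.
(35/149) = +1 → QR.
(74/149) = -1 → non-residue.
(141/149) = -1 → non-residue.
Total quadratic residues among the 5: 2.

2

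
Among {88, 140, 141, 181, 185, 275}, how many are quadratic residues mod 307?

(88/307) = -1 → non-residue.
(140/307) = -1 → non-residue.
(141/307) = +1 → QR.
(181/307) = +1 → QR.
(185/307) = -1 → non-residue.
(275/307) = +1 → QR.
Total quadratic residues among the 6: 3.

3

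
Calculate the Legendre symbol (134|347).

-1

Euler's criterion: (134/347) ≡ 134^173 (mod 347).
134^2 ≡ 259 (mod 347)
134^4 ≡ 110 (mod 347)
134^8 ≡ 302 (mod 347)
134^16 ≡ 290 (mod 347)
134^32 ≡ 126 (mod 347)
134^64 ≡ 261 (mod 347)
134^128 ≡ 109 (mod 347)
134^173 = 134^(128+32+8+4+1) ≡ 346 (mod 347).
Result is 346 ≡ −1, so (134/347) = −1.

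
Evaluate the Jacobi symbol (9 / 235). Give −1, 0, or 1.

Reciprocity: 9 ≡ 1 and 235 ≡ 3 (mod 4), so (9/235) = +(235/9).
Reduce top mod 9: now compute (1/9).
Reached (1/9) = 1. Collecting the sign flips along the way, the symbol is +1.

1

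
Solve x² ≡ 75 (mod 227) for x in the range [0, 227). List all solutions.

23, 204

Since 227 ≡ 3 (mod 4), a square root of 75 is 75^((227+1)/4) = 75^57 mod 227.
Repeated squaring: 75^2≡177, 75^4≡3, 75^8≡9, 75^16≡81, 75^32≡205 (mod 227).
75^57 = 75^(32+16+8+1) ≡ 23 (mod 227).
Check: 23² = 529 ≡ 75 (mod 227). The two roots are 23 and 204.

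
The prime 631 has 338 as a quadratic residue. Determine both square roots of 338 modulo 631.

40, 591

Since 631 ≡ 3 (mod 4), a square root of 338 is 338^((631+1)/4) = 338^158 mod 631.
Repeated squaring: 338^2≡33, 338^4≡458, 338^8≡272, 338^16≡157, 338^32≡40, 338^64≡338, 338^128≡33 (mod 631).
338^158 = 338^(128+16+8+4+2) ≡ 40 (mod 631).
Check: 40² = 1600 ≡ 338 (mod 631). The two roots are 40 and 591.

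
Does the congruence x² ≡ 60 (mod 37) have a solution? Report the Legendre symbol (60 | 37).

First reduce: 60 ≡ 23 (mod 37).
Reciprocity: 23 ≡ 3 and 37 ≡ 1 (mod 4), so (23/37) = +(37/23).
Reduce top mod 23: now compute (14/23).
Pull out 2: since 23 ≡ 7 (mod 8), (2/23) = +1.
Reciprocity: 7 ≡ 3 and 23 ≡ 3 (mod 4), so (7/23) = −(23/7).
Reduce top mod 7: now compute (2/7).
Pull out 2: since 7 ≡ 7 (mod 8), (2/7) = +1.
Reached (1/7) = 1. Collecting the sign flips along the way, the symbol is -1.

-1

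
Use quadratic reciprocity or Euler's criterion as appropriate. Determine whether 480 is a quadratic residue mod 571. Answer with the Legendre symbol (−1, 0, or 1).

1

Euler's criterion: (480/571) ≡ 480^285 (mod 571).
480^2 ≡ 287 (mod 571)
480^4 ≡ 145 (mod 571)
480^8 ≡ 469 (mod 571)
480^16 ≡ 126 (mod 571)
480^32 ≡ 459 (mod 571)
480^64 ≡ 553 (mod 571)
480^128 ≡ 324 (mod 571)
480^256 ≡ 483 (mod 571)
480^285 = 480^(256+16+8+4+1) ≡ 1 (mod 571).
Result is 1, so (480/571) = 1.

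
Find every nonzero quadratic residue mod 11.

Square k = 1,…,5 (k and 11−k give the same square):
1²=1, 2²=4, 3²=9, 4²≡5, 5²≡3 (mod 11).
So the quadratic residues mod 11 are {1, 3, 4, 5, 9}.

1 3 4 5 9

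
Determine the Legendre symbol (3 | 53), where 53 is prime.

Euler's criterion: (3/53) ≡ 3^26 (mod 53).
3^2 ≡ 9 (mod 53)
3^4 ≡ 28 (mod 53)
3^8 ≡ 42 (mod 53)
3^16 ≡ 15 (mod 53)
3^26 = 3^(16+8+2) ≡ 52 (mod 53).
Result is 52 ≡ −1, so (3/53) = −1.

-1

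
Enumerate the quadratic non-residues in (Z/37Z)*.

Square k = 1,…,18 (k and 37−k give the same square):
1²=1, 2²=4, 3²=9, 4²=16, 5²=25, 6²=36, 7²≡12, 8²≡27, 9²≡7, 10²≡26, 11²≡10, 12²≡33, 13²≡21, 14²≡11, 15²≡3, 16²≡34, 17²≡30, 18²≡28 (mod 37).
The residues are {1, 3, 4, 7, 9, 10, 11, 12, 16, 21, 25, 26, 27, 28, 30, 33, 34, 36}; the non-residues are the remaining 18 nonzero classes.

2,5,6,8,13,14,15,17,18,19,20,22,23,24,29,31,32,35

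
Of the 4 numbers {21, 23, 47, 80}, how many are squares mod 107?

2

(21/107) = -1 → non-residue.
(23/107) = +1 → QR.
(47/107) = +1 → QR.
(80/107) = -1 → non-residue.
Total quadratic residues among the 4: 2.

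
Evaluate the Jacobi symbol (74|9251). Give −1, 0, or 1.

-1

Pull out 2: since 9251 ≡ 3 (mod 8), (2/9251) = -1.
Reciprocity: 37 ≡ 1 and 9251 ≡ 3 (mod 4), so (37/9251) = +(9251/37).
Reduce top mod 37: now compute (1/37).
Reached (1/37) = 1. Collecting the sign flips along the way, the symbol is -1.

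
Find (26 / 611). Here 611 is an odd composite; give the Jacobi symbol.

0

Pull out 2: since 611 ≡ 3 (mod 8), (2/611) = -1.
Reciprocity: 13 ≡ 1 and 611 ≡ 3 (mod 4), so (13/611) = +(611/13).
Reduce top mod 13: now compute (0/13).
Top reduces to 0: gcd > 1, so the symbol is 0.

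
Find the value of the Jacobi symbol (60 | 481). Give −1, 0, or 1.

1

Pull out 2^2: since 481 ≡ 1 (mod 8), (2/481) = +1, so (2/481)^2 = +1.
Reciprocity: 15 ≡ 3 and 481 ≡ 1 (mod 4), so (15/481) = +(481/15).
Reduce top mod 15: now compute (1/15).
Reached (1/15) = 1. Collecting the sign flips along the way, the symbol is +1.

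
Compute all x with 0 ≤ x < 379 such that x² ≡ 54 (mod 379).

62, 317

Since 379 ≡ 3 (mod 4), a square root of 54 is 54^((379+1)/4) = 54^95 mod 379.
Repeated squaring: 54^2≡263, 54^4≡191, 54^8≡97, 54^16≡313, 54^32≡187, 54^64≡101 (mod 379).
54^95 = 54^(64+16+8+4+2+1) ≡ 62 (mod 379).
Check: 62² = 3844 ≡ 54 (mod 379). The two roots are 62 and 317.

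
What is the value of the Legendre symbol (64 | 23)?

1

First reduce: 64 ≡ 18 (mod 23).
Pull out 2: since 23 ≡ 7 (mod 8), (2/23) = +1.
Reciprocity: 9 ≡ 1 and 23 ≡ 3 (mod 4), so (9/23) = +(23/9).
Reduce top mod 9: now compute (5/9).
Reciprocity: 5 ≡ 1 and 9 ≡ 1 (mod 4), so (5/9) = +(9/5).
Reduce top mod 5: now compute (4/5).
Pull out 2^2: since 5 ≡ 5 (mod 8), (2/5) = -1, so (2/5)^2 = +1.
Reached (1/5) = 1. Collecting the sign flips along the way, the symbol is +1.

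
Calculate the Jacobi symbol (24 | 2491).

Pull out 2^3: since 2491 ≡ 3 (mod 8), (2/2491) = -1, so (2/2491)^3 = -1.
Reciprocity: 3 ≡ 3 and 2491 ≡ 3 (mod 4), so (3/2491) = −(2491/3).
Reduce top mod 3: now compute (1/3).
Reached (1/3) = 1. Collecting the sign flips along the way, the symbol is +1.

1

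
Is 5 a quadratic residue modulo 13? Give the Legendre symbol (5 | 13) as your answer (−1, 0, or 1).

-1

Reciprocity: 5 ≡ 1 and 13 ≡ 1 (mod 4), so (5/13) = +(13/5).
Reduce top mod 5: now compute (3/5).
Reciprocity: 3 ≡ 3 and 5 ≡ 1 (mod 4), so (3/5) = +(5/3).
Reduce top mod 3: now compute (2/3).
Pull out 2: since 3 ≡ 3 (mod 8), (2/3) = -1.
Reached (1/3) = 1. Collecting the sign flips along the way, the symbol is -1.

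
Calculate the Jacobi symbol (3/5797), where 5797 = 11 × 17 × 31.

1

Reciprocity: 3 ≡ 3 and 5797 ≡ 1 (mod 4), so (3/5797) = +(5797/3).
Reduce top mod 3: now compute (1/3).
Reached (1/3) = 1. Collecting the sign flips along the way, the symbol is +1.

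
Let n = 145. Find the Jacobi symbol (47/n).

Reciprocity: 47 ≡ 3 and 145 ≡ 1 (mod 4), so (47/145) = +(145/47).
Reduce top mod 47: now compute (4/47).
Pull out 2^2: since 47 ≡ 7 (mod 8), (2/47) = +1, so (2/47)^2 = +1.
Reached (1/47) = 1. Collecting the sign flips along the way, the symbol is +1.

1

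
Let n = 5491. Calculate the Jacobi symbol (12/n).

-1

Pull out 2^2: since 5491 ≡ 3 (mod 8), (2/5491) = -1, so (2/5491)^2 = +1.
Reciprocity: 3 ≡ 3 and 5491 ≡ 3 (mod 4), so (3/5491) = −(5491/3).
Reduce top mod 3: now compute (1/3).
Reached (1/3) = 1. Collecting the sign flips along the way, the symbol is -1.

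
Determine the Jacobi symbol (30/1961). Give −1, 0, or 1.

-1

Pull out 2: since 1961 ≡ 1 (mod 8), (2/1961) = +1.
Reciprocity: 15 ≡ 3 and 1961 ≡ 1 (mod 4), so (15/1961) = +(1961/15).
Reduce top mod 15: now compute (11/15).
Reciprocity: 11 ≡ 3 and 15 ≡ 3 (mod 4), so (11/15) = −(15/11).
Reduce top mod 11: now compute (4/11).
Pull out 2^2: since 11 ≡ 3 (mod 8), (2/11) = -1, so (2/11)^2 = +1.
Reached (1/11) = 1. Collecting the sign flips along the way, the symbol is -1.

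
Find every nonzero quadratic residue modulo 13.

Square k = 1,…,6 (k and 13−k give the same square):
1²=1, 2²=4, 3²=9, 4²≡3, 5²≡12, 6²≡10 (mod 13).
So the quadratic residues mod 13 are {1, 3, 4, 9, 10, 12}.

1,3,4,9,10,12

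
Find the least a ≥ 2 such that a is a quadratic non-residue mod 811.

(2/811) = −1, so 2 is the smallest positive non-residue mod 811.

2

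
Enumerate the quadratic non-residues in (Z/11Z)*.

2,6,7,8,10

Square k = 1,…,5 (k and 11−k give the same square):
1²=1, 2²=4, 3²=9, 4²≡5, 5²≡3 (mod 11).
The residues are {1, 3, 4, 5, 9}; the non-residues are the remaining 5 nonzero classes.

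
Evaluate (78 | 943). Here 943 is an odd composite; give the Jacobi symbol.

Pull out 2: since 943 ≡ 7 (mod 8), (2/943) = +1.
Reciprocity: 39 ≡ 3 and 943 ≡ 3 (mod 4), so (39/943) = −(943/39).
Reduce top mod 39: now compute (7/39).
Reciprocity: 7 ≡ 3 and 39 ≡ 3 (mod 4), so (7/39) = −(39/7).
Reduce top mod 7: now compute (4/7).
Pull out 2^2: since 7 ≡ 7 (mod 8), (2/7) = +1, so (2/7)^2 = +1.
Reached (1/7) = 1. Collecting the sign flips along the way, the symbol is +1.

1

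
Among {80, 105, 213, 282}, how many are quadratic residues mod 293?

(80/293) = -1 → non-residue.
(105/293) = -1 → non-residue.
(213/293) = -1 → non-residue.
(282/293) = -1 → non-residue.
Total quadratic residues among the 4: 0.

0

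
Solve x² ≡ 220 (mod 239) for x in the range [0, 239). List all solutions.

69, 170

Since 239 ≡ 3 (mod 4), a square root of 220 is 220^((239+1)/4) = 220^60 mod 239.
Repeated squaring: 220^2≡122, 220^4≡66, 220^8≡54, 220^16≡48, 220^32≡153 (mod 239).
220^60 = 220^(32+16+8+4) ≡ 170 (mod 239).
Check: 170² = 28900 ≡ 220 (mod 239). The two roots are 69 and 170.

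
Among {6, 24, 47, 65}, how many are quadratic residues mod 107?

1

(6/107) = -1 → non-residue.
(24/107) = -1 → non-residue.
(47/107) = +1 → QR.
(65/107) = -1 → non-residue.
Total quadratic residues among the 4: 1.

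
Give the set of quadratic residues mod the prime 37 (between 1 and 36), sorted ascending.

Square k = 1,…,18 (k and 37−k give the same square):
1²=1, 2²=4, 3²=9, 4²=16, 5²=25, 6²=36, 7²≡12, 8²≡27, 9²≡7, 10²≡26, 11²≡10, 12²≡33, 13²≡21, 14²≡11, 15²≡3, 16²≡34, 17²≡30, 18²≡28 (mod 37).
So the quadratic residues mod 37 are {1, 3, 4, 7, 9, 10, 11, 12, 16, 21, 25, 26, 27, 28, 30, 33, 34, 36}.

1 3 4 7 9 10 11 12 16 21 25 26 27 28 30 33 34 36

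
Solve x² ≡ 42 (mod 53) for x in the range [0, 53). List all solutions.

25, 28

53 ≡ 1 (mod 4), so we find a root by search.
Trying successive values, 25² = 625 ≡ 42 (mod 53). The other root is 53 − 25 = 28.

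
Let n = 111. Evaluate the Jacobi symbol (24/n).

0

Pull out 2^3: since 111 ≡ 7 (mod 8), (2/111) = +1, so (2/111)^3 = +1.
Reciprocity: 3 ≡ 3 and 111 ≡ 3 (mod 4), so (3/111) = −(111/3).
Reduce top mod 3: now compute (0/3).
Top reduces to 0: gcd > 1, so the symbol is 0.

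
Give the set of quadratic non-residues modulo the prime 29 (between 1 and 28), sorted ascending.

2, 3, 8, 10, 11, 12, 14, 15, 17, 18, 19, 21, 26, 27

Square k = 1,…,14 (k and 29−k give the same square):
1²=1, 2²=4, 3²=9, 4²=16, 5²=25, 6²≡7, 7²≡20, 8²≡6, 9²≡23, 10²≡13, 11²≡5, 12²≡28, 13²≡24, 14²≡22 (mod 29).
The residues are {1, 4, 5, 6, 7, 9, 13, 16, 20, 22, 23, 24, 25, 28}; the non-residues are the remaining 14 nonzero classes.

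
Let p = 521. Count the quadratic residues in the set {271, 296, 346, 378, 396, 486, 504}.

4

(271/521) = +1 → QR.
(296/521) = +1 → QR.
(346/521) = -1 → non-residue.
(378/521) = +1 → QR.
(396/521) = +1 → QR.
(486/521) = -1 → non-residue.
(504/521) = -1 → non-residue.
Total quadratic residues among the 7: 4.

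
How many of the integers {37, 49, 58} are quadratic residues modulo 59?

(37/59) = -1 → non-residue.
(49/59) = +1 → QR.
(58/59) = -1 → non-residue.
Total quadratic residues among the 3: 1.

1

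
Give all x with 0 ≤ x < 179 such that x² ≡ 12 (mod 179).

38, 141

Since 179 ≡ 3 (mod 4), a square root of 12 is 12^((179+1)/4) = 12^45 mod 179.
Repeated squaring: 12^2≡144, 12^4≡151, 12^8≡68, 12^16≡149, 12^32≡5 (mod 179).
12^45 = 12^(32+8+4+1) ≡ 141 (mod 179).
Check: 141² = 19881 ≡ 12 (mod 179). The two roots are 38 and 141.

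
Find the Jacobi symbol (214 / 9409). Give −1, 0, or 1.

Pull out 2: since 9409 ≡ 1 (mod 8), (2/9409) = +1.
Reciprocity: 107 ≡ 3 and 9409 ≡ 1 (mod 4), so (107/9409) = +(9409/107).
Reduce top mod 107: now compute (100/107).
Pull out 2^2: since 107 ≡ 3 (mod 8), (2/107) = -1, so (2/107)^2 = +1.
Reciprocity: 25 ≡ 1 and 107 ≡ 3 (mod 4), so (25/107) = +(107/25).
Reduce top mod 25: now compute (7/25).
Reciprocity: 7 ≡ 3 and 25 ≡ 1 (mod 4), so (7/25) = +(25/7).
Reduce top mod 7: now compute (4/7).
Pull out 2^2: since 7 ≡ 7 (mod 8), (2/7) = +1, so (2/7)^2 = +1.
Reached (1/7) = 1. Collecting the sign flips along the way, the symbol is +1.

1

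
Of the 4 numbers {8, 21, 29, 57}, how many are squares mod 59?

(8/59) = -1 → non-residue.
(21/59) = +1 → QR.
(29/59) = +1 → QR.
(57/59) = +1 → QR.
Total quadratic residues among the 4: 3.

3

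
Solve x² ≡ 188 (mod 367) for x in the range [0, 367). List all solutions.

65, 302

Since 367 ≡ 3 (mod 4), a square root of 188 is 188^((367+1)/4) = 188^92 mod 367.
Repeated squaring: 188^2≡112, 188^4≡66, 188^8≡319, 188^16≡102, 188^32≡128, 188^64≡236 (mod 367).
188^92 = 188^(64+16+8+4) ≡ 302 (mod 367).
Check: 302² = 91204 ≡ 188 (mod 367). The two roots are 65 and 302.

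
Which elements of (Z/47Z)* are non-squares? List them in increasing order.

5, 10, 11, 13, 15, 19, 20, 22, 23, 26, 29, 30, 31, 33, 35, 38, 39, 40, 41, 43, 44, 45, 46

Square k = 1,…,23 (k and 47−k give the same square):
1²=1, 2²=4, 3²=9, 4²=16, 5²=25, 6²=36, 7²≡2, 8²≡17, 9²≡34, 10²≡6, 11²≡27, 12²≡3, 13²≡28, 14²≡8, 15²≡37, 16²≡21, 17²≡7, 18²≡42, 19²≡32, 20²≡24, 21²≡18, 22²≡14, 23²≡12 (mod 47).
The residues are {1, 2, 3, 4, 6, 7, 8, 9, 12, 14, 16, 17, 18, 21, 24, 25, 27, 28, 32, 34, 36, 37, 42}; the non-residues are the remaining 23 nonzero classes.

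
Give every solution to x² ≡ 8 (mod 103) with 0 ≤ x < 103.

27, 76

Since 103 ≡ 3 (mod 4), a square root of 8 is 8^((103+1)/4) = 8^26 mod 103.
Repeated squaring: 8^2≡64, 8^4≡79, 8^8≡61, 8^16≡13 (mod 103).
8^26 = 8^(16+8+2) ≡ 76 (mod 103).
Check: 76² = 5776 ≡ 8 (mod 103). The two roots are 27 and 76.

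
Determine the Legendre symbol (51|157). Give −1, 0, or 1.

1

Euler's criterion: (51/157) ≡ 51^78 (mod 157).
51^2 ≡ 89 (mod 157)
51^4 ≡ 71 (mod 157)
51^8 ≡ 17 (mod 157)
51^16 ≡ 132 (mod 157)
51^32 ≡ 154 (mod 157)
51^64 ≡ 9 (mod 157)
51^78 = 51^(64+8+4+2) ≡ 1 (mod 157).
Result is 1, so (51/157) = 1.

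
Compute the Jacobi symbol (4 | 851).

1

Pull out 2^2: since 851 ≡ 3 (mod 8), (2/851) = -1, so (2/851)^2 = +1.
Reached (1/851) = 1. Collecting the sign flips along the way, the symbol is +1.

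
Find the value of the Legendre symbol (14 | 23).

Pull out 2: since 23 ≡ 7 (mod 8), (2/23) = +1.
Reciprocity: 7 ≡ 3 and 23 ≡ 3 (mod 4), so (7/23) = −(23/7).
Reduce top mod 7: now compute (2/7).
Pull out 2: since 7 ≡ 7 (mod 8), (2/7) = +1.
Reached (1/7) = 1. Collecting the sign flips along the way, the symbol is -1.

-1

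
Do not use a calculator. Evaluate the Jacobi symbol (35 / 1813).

0

Reciprocity: 35 ≡ 3 and 1813 ≡ 1 (mod 4), so (35/1813) = +(1813/35).
Reduce top mod 35: now compute (28/35).
Pull out 2^2: since 35 ≡ 3 (mod 8), (2/35) = -1, so (2/35)^2 = +1.
Reciprocity: 7 ≡ 3 and 35 ≡ 3 (mod 4), so (7/35) = −(35/7).
Reduce top mod 7: now compute (0/7).
Top reduces to 0: gcd > 1, so the symbol is 0.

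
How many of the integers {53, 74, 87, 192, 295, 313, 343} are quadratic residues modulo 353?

(53/353) = -1 → non-residue.
(74/353) = -1 → non-residue.
(87/353) = -1 → non-residue.
(192/353) = -1 → non-residue.
(295/353) = +1 → QR.
(313/353) = -1 → non-residue.
(343/353) = -1 → non-residue.
Total quadratic residues among the 7: 1.

1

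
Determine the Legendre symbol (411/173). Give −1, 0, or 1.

-1

Euler's criterion: (411/173) ≡ 65^86 (mod 173).
65^2 ≡ 73 (mod 173)
65^4 ≡ 139 (mod 173)
65^8 ≡ 118 (mod 173)
65^16 ≡ 84 (mod 173)
65^32 ≡ 136 (mod 173)
65^64 ≡ 158 (mod 173)
65^86 = 65^(64+16+4+2) ≡ 172 (mod 173).
Result is 172 ≡ −1, so (411/173) = −1.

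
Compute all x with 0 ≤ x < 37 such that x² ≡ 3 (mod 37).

37 ≡ 1 (mod 4), so we find a root by search.
Trying successive values, 15² = 225 ≡ 3 (mod 37). The other root is 37 − 15 = 22.

15, 22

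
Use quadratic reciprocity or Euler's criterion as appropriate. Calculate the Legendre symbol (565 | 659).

-1

Euler's criterion: (565/659) ≡ 565^329 (mod 659).
565^2 ≡ 269 (mod 659)
565^4 ≡ 530 (mod 659)
565^8 ≡ 166 (mod 659)
565^16 ≡ 537 (mod 659)
565^32 ≡ 386 (mod 659)
565^64 ≡ 62 (mod 659)
565^128 ≡ 549 (mod 659)
565^256 ≡ 238 (mod 659)
565^329 = 565^(256+64+8+1) ≡ 658 (mod 659).
Result is 658 ≡ −1, so (565/659) = −1.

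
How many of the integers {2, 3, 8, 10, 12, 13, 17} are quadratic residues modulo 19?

1

(2/19) = -1 → non-residue.
(3/19) = -1 → non-residue.
(8/19) = -1 → non-residue.
(10/19) = -1 → non-residue.
(12/19) = -1 → non-residue.
(13/19) = -1 → non-residue.
(17/19) = +1 → QR.
Total quadratic residues among the 7: 1.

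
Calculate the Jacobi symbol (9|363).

0

Reciprocity: 9 ≡ 1 and 363 ≡ 3 (mod 4), so (9/363) = +(363/9).
Reduce top mod 9: now compute (3/9).
Reciprocity: 3 ≡ 3 and 9 ≡ 1 (mod 4), so (3/9) = +(9/3).
Reduce top mod 3: now compute (0/3).
Top reduces to 0: gcd > 1, so the symbol is 0.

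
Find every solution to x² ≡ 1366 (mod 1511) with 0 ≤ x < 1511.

Since 1511 ≡ 3 (mod 4), a square root of 1366 is 1366^((1511+1)/4) = 1366^378 mod 1511.
Repeated squaring: 1366^2≡1382, 1366^4≡20, 1366^8≡400, 1366^16≡1345, 1366^32≡358, 1366^64≡1240, 1366^128≡913, 1366^256≡1008 (mod 1511).
1366^378 = 1366^(256+64+32+16+8+2) ≡ 325 (mod 1511).
Check: 325² = 105625 ≡ 1366 (mod 1511). The two roots are 325 and 1186.

325, 1186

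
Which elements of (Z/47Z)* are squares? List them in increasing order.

1, 2, 3, 4, 6, 7, 8, 9, 12, 14, 16, 17, 18, 21, 24, 25, 27, 28, 32, 34, 36, 37, 42

Square k = 1,…,23 (k and 47−k give the same square):
1²=1, 2²=4, 3²=9, 4²=16, 5²=25, 6²=36, 7²≡2, 8²≡17, 9²≡34, 10²≡6, 11²≡27, 12²≡3, 13²≡28, 14²≡8, 15²≡37, 16²≡21, 17²≡7, 18²≡42, 19²≡32, 20²≡24, 21²≡18, 22²≡14, 23²≡12 (mod 47).
So the quadratic residues mod 47 are {1, 2, 3, 4, 6, 7, 8, 9, 12, 14, 16, 17, 18, 21, 24, 25, 27, 28, 32, 34, 36, 37, 42}.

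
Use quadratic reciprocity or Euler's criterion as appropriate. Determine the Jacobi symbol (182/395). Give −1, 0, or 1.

1

Pull out 2: since 395 ≡ 3 (mod 8), (2/395) = -1.
Reciprocity: 91 ≡ 3 and 395 ≡ 3 (mod 4), so (91/395) = −(395/91).
Reduce top mod 91: now compute (31/91).
Reciprocity: 31 ≡ 3 and 91 ≡ 3 (mod 4), so (31/91) = −(91/31).
Reduce top mod 31: now compute (29/31).
Reciprocity: 29 ≡ 1 and 31 ≡ 3 (mod 4), so (29/31) = +(31/29).
Reduce top mod 29: now compute (2/29).
Pull out 2: since 29 ≡ 5 (mod 8), (2/29) = -1.
Reached (1/29) = 1. Collecting the sign flips along the way, the symbol is +1.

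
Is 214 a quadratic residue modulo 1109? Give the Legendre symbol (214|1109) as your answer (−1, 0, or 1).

-1

Euler's criterion: (214/1109) ≡ 214^554 (mod 1109).
214^2 ≡ 327 (mod 1109)
214^4 ≡ 465 (mod 1109)
214^8 ≡ 1079 (mod 1109)
214^16 ≡ 900 (mod 1109)
214^32 ≡ 430 (mod 1109)
214^64 ≡ 806 (mod 1109)
214^128 ≡ 871 (mod 1109)
214^256 ≡ 85 (mod 1109)
214^512 ≡ 571 (mod 1109)
214^554 = 214^(512+32+8+2) ≡ 1108 (mod 1109).
Result is 1108 ≡ −1, so (214/1109) = −1.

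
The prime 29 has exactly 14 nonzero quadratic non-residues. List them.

2,3,8,10,11,12,14,15,17,18,19,21,26,27

Square k = 1,…,14 (k and 29−k give the same square):
1²=1, 2²=4, 3²=9, 4²=16, 5²=25, 6²≡7, 7²≡20, 8²≡6, 9²≡23, 10²≡13, 11²≡5, 12²≡28, 13²≡24, 14²≡22 (mod 29).
The residues are {1, 4, 5, 6, 7, 9, 13, 16, 20, 22, 23, 24, 25, 28}; the non-residues are the remaining 14 nonzero classes.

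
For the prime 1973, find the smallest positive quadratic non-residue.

2

(2/1973) = −1, so 2 is the smallest positive non-residue mod 1973.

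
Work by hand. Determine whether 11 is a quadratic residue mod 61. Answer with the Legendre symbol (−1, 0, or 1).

-1

Reciprocity: 11 ≡ 3 and 61 ≡ 1 (mod 4), so (11/61) = +(61/11).
Reduce top mod 11: now compute (6/11).
Pull out 2: since 11 ≡ 3 (mod 8), (2/11) = -1.
Reciprocity: 3 ≡ 3 and 11 ≡ 3 (mod 4), so (3/11) = −(11/3).
Reduce top mod 3: now compute (2/3).
Pull out 2: since 3 ≡ 3 (mod 8), (2/3) = -1.
Reached (1/3) = 1. Collecting the sign flips along the way, the symbol is -1.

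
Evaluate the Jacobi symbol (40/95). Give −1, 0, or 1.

Pull out 2^3: since 95 ≡ 7 (mod 8), (2/95) = +1, so (2/95)^3 = +1.
Reciprocity: 5 ≡ 1 and 95 ≡ 3 (mod 4), so (5/95) = +(95/5).
Reduce top mod 5: now compute (0/5).
Top reduces to 0: gcd > 1, so the symbol is 0.

0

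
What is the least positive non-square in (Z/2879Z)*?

(2/2879) = +1, so 2 is a residue.
(3/2879) = +1, so 3 is a residue.
(4/2879) = +1, so 4 is a residue.
(5/2879) = +1, so 5 is a residue.
(6/2879) = +1, so 6 is a residue.
(7/2879) = −1, so 7 is the smallest positive non-residue mod 2879.

7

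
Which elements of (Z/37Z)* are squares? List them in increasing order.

Square k = 1,…,18 (k and 37−k give the same square):
1²=1, 2²=4, 3²=9, 4²=16, 5²=25, 6²=36, 7²≡12, 8²≡27, 9²≡7, 10²≡26, 11²≡10, 12²≡33, 13²≡21, 14²≡11, 15²≡3, 16²≡34, 17²≡30, 18²≡28 (mod 37).
So the quadratic residues mod 37 are {1, 3, 4, 7, 9, 10, 11, 12, 16, 21, 25, 26, 27, 28, 30, 33, 34, 36}.

1, 3, 4, 7, 9, 10, 11, 12, 16, 21, 25, 26, 27, 28, 30, 33, 34, 36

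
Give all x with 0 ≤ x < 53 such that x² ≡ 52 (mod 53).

53 ≡ 1 (mod 4), so we find a root by search.
Trying successive values, 23² = 529 ≡ 52 (mod 53). The other root is 53 − 23 = 30.

23, 30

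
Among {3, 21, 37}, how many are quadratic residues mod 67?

2

(3/67) = -1 → non-residue.
(21/67) = +1 → QR.
(37/67) = +1 → QR.
Total quadratic residues among the 3: 2.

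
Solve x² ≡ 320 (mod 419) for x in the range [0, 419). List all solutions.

91, 328

Since 419 ≡ 3 (mod 4), a square root of 320 is 320^((419+1)/4) = 320^105 mod 419.
Repeated squaring: 320^2≡164, 320^4≡80, 320^8≡115, 320^16≡236, 320^32≡388, 320^64≡123 (mod 419).
320^105 = 320^(64+32+8+1) ≡ 91 (mod 419).
Check: 91² = 8281 ≡ 320 (mod 419). The two roots are 91 and 328.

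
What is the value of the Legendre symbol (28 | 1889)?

Pull out 2^2: since 1889 ≡ 1 (mod 8), (2/1889) = +1, so (2/1889)^2 = +1.
Reciprocity: 7 ≡ 3 and 1889 ≡ 1 (mod 4), so (7/1889) = +(1889/7).
Reduce top mod 7: now compute (6/7).
Pull out 2: since 7 ≡ 7 (mod 8), (2/7) = +1.
Reciprocity: 3 ≡ 3 and 7 ≡ 3 (mod 4), so (3/7) = −(7/3).
Reduce top mod 3: now compute (1/3).
Reached (1/3) = 1. Collecting the sign flips along the way, the symbol is -1.

-1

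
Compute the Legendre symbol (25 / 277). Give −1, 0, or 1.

Euler's criterion: (25/277) ≡ 25^138 (mod 277).
25^2 ≡ 71 (mod 277)
25^4 ≡ 55 (mod 277)
25^8 ≡ 255 (mod 277)
25^16 ≡ 207 (mod 277)
25^32 ≡ 191 (mod 277)
25^64 ≡ 194 (mod 277)
25^128 ≡ 241 (mod 277)
25^138 = 25^(128+8+2) ≡ 1 (mod 277).
Result is 1, so (25/277) = 1.

1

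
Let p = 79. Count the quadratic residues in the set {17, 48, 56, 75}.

0

(17/79) = -1 → non-residue.
(48/79) = -1 → non-residue.
(56/79) = -1 → non-residue.
(75/79) = -1 → non-residue.
Total quadratic residues among the 4: 0.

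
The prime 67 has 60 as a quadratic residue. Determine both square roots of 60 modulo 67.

Since 67 ≡ 3 (mod 4), a square root of 60 is 60^((67+1)/4) = 60^17 mod 67.
Repeated squaring: 60^2≡49, 60^4≡56, 60^8≡54, 60^16≡35 (mod 67).
60^17 = 60^(16+1) ≡ 23 (mod 67).
Check: 23² = 529 ≡ 60 (mod 67). The two roots are 23 and 44.

23, 44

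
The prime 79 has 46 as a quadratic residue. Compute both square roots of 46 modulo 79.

21, 58

Since 79 ≡ 3 (mod 4), a square root of 46 is 46^((79+1)/4) = 46^20 mod 79.
Repeated squaring: 46^2≡62, 46^4≡52, 46^8≡18, 46^16≡8 (mod 79).
46^20 = 46^(16+4) ≡ 21 (mod 79).
Check: 21² = 441 ≡ 46 (mod 79). The two roots are 21 and 58.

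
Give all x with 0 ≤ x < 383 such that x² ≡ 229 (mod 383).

Since 383 ≡ 3 (mod 4), a square root of 229 is 229^((383+1)/4) = 229^96 mod 383.
Repeated squaring: 229^2≡353, 229^4≡134, 229^8≡338, 229^16≡110, 229^32≡227, 229^64≡207 (mod 383).
229^96 = 229^(64+32) ≡ 263 (mod 383).
Check: 263² = 69169 ≡ 229 (mod 383). The two roots are 120 and 263.

120, 263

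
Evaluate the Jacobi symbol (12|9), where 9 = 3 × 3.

First reduce: 12 ≡ 3 (mod 9).
Reciprocity: 3 ≡ 3 and 9 ≡ 1 (mod 4), so (3/9) = +(9/3).
Reduce top mod 3: now compute (0/3).
Top reduces to 0: gcd > 1, so the symbol is 0.

0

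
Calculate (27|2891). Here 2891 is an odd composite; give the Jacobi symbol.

Reciprocity: 27 ≡ 3 and 2891 ≡ 3 (mod 4), so (27/2891) = −(2891/27).
Reduce top mod 27: now compute (2/27).
Pull out 2: since 27 ≡ 3 (mod 8), (2/27) = -1.
Reached (1/27) = 1. Collecting the sign flips along the way, the symbol is +1.

1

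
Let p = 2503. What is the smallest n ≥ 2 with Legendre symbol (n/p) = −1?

(2/2503) = +1, so 2 is a residue.
(3/2503) = −1, so 3 is the smallest positive non-residue mod 2503.

3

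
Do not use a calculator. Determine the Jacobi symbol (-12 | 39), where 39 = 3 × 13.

First reduce: -12 ≡ 27 (mod 39).
Reciprocity: 27 ≡ 3 and 39 ≡ 3 (mod 4), so (27/39) = −(39/27).
Reduce top mod 27: now compute (12/27).
Pull out 2^2: since 27 ≡ 3 (mod 8), (2/27) = -1, so (2/27)^2 = +1.
Reciprocity: 3 ≡ 3 and 27 ≡ 3 (mod 4), so (3/27) = −(27/3).
Reduce top mod 3: now compute (0/3).
Top reduces to 0: gcd > 1, so the symbol is 0.

0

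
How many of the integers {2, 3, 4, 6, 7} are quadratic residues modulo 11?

(2/11) = -1 → non-residue.
(3/11) = +1 → QR.
(4/11) = +1 → QR.
(6/11) = -1 → non-residue.
(7/11) = -1 → non-residue.
Total quadratic residues among the 5: 2.

2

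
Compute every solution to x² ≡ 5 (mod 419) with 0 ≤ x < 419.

Since 419 ≡ 3 (mod 4), a square root of 5 is 5^((419+1)/4) = 5^105 mod 419.
Repeated squaring: 5^2≡25, 5^4≡206, 5^8≡117, 5^16≡281, 5^32≡189, 5^64≡106 (mod 419).
5^105 = 5^(64+32+8+1) ≡ 41 (mod 419).
Check: 41² = 1681 ≡ 5 (mod 419). The two roots are 41 and 378.

41, 378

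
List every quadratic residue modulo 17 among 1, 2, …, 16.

Square k = 1,…,8 (k and 17−k give the same square):
1²=1, 2²=4, 3²=9, 4²=16, 5²≡8, 6²≡2, 7²≡15, 8²≡13 (mod 17).
So the quadratic residues mod 17 are {1, 2, 4, 8, 9, 13, 15, 16}.

1, 2, 4, 8, 9, 13, 15, 16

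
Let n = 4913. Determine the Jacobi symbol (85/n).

Reciprocity: 85 ≡ 1 and 4913 ≡ 1 (mod 4), so (85/4913) = +(4913/85).
Reduce top mod 85: now compute (68/85).
Pull out 2^2: since 85 ≡ 5 (mod 8), (2/85) = -1, so (2/85)^2 = +1.
Reciprocity: 17 ≡ 1 and 85 ≡ 1 (mod 4), so (17/85) = +(85/17).
Reduce top mod 17: now compute (0/17).
Top reduces to 0: gcd > 1, so the symbol is 0.

0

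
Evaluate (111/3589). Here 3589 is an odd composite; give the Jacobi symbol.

Reciprocity: 111 ≡ 3 and 3589 ≡ 1 (mod 4), so (111/3589) = +(3589/111).
Reduce top mod 111: now compute (37/111).
Reciprocity: 37 ≡ 1 and 111 ≡ 3 (mod 4), so (37/111) = +(111/37).
Reduce top mod 37: now compute (0/37).
Top reduces to 0: gcd > 1, so the symbol is 0.

0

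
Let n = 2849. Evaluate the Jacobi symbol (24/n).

-1

Pull out 2^3: since 2849 ≡ 1 (mod 8), (2/2849) = +1, so (2/2849)^3 = +1.
Reciprocity: 3 ≡ 3 and 2849 ≡ 1 (mod 4), so (3/2849) = +(2849/3).
Reduce top mod 3: now compute (2/3).
Pull out 2: since 3 ≡ 3 (mod 8), (2/3) = -1.
Reached (1/3) = 1. Collecting the sign flips along the way, the symbol is -1.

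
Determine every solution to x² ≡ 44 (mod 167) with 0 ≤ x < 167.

82, 85

Since 167 ≡ 3 (mod 4), a square root of 44 is 44^((167+1)/4) = 44^42 mod 167.
Repeated squaring: 44^2≡99, 44^4≡115, 44^8≡32, 44^16≡22, 44^32≡150 (mod 167).
44^42 = 44^(32+8+2) ≡ 85 (mod 167).
Check: 85² = 7225 ≡ 44 (mod 167). The two roots are 82 and 85.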